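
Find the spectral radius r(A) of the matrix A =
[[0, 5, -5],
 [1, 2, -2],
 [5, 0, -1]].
r(A) ≈ 4.2188

The eigenvalues of A are the roots of its characteristic polynomial. With M = A (coefficients from the trace, the sum of principal 2x2 minors, and det A):
  p(λ) = det(λ I - M) = λ^3 - λ^2 + 18λ - 5.
No integer candidate from the rational root theorem (±divisors of 5) is a root, so the roots are irrational. The cubic discriminant is Δ = -22079 < 0, so there is one real root and a complex-conjugate pair. p(0) = -5 and p(1) = 13 have opposite signs, so a root lies in (0, 1); Newton's method refines it to λ ≈ 0.2809. Dividing out (λ - (0.2809)) leaves approximately λ^2 - 0.7191λ + 17.798. For λ^2 - 0.7191λ + 17.798 the discriminant is -70.6749. It is negative, so the remaining roots are the complex-conjugate pair λ ≈ 0.3595 ± 4.2034i. Their product equals the constant term, so |λ|^2 ≈ 17.798 and |λ| ≈ 4.2188.
Thus the eigenvalues (to 4 decimals) are 0.2809 (modulus 0.2809); 0.3595 ± 4.2034i (modulus 4.2188). The spectral radius is the largest modulus: r(A) ≈ 4.2188. (Cross-check: r(A) ≤ ||A||_2 ≈ 7.7281; equality holds whenever A is normal, though it can also hold for some non-normal A.)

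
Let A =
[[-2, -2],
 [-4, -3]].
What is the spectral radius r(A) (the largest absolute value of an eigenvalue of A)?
r(A) = (5 + sqrt(33))/2 ≈ 5.3723

The eigenvalues of A are the roots of its characteristic polynomial. With M = A (coefficients from the trace and determinant):
  p(λ) = det(λ I - M) = λ^2 + 5λ - 2.
For λ^2 + 5λ - 2 the discriminant is 33. It is nonnegative but not a perfect square, so the roots are real and irrational: λ = (-5 ± sqrt(33))/2 ≈ 0.3723, -5.3723.
Thus the eigenvalues (to 4 decimals) are 0.3723 (modulus 0.3723); -5.3723 (modulus 5.3723). The spectral radius is the largest modulus: r(A) = (5 + sqrt(33))/2 ≈ 5.3723. (Cross-check: r(A) ≤ ||A||_2 ≈ 5.734; equality holds whenever A is normal, though it can also hold for some non-normal A.)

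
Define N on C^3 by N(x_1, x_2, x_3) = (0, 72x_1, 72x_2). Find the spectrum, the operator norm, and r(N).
sigma(N) = {0}; ||N|| = 72; r(N) = 0. (N is nilpotent with N^3 = 0.)

On C^3, N is a strictly lower-triangular matrix with 72 on the subdiagonal and zeros elsewhere, so its characteristic polynomial is lambda^3 and every eigenvalue is 0: sigma(N) = {0}. For the operator norm, N e_i = 72e_{i+1} for i = 1, ..., 2 and N e_3 = 0, so the singular values of N are 72 (with multiplicity 2) and 0; hence ||N|| = 72. The spectral radius r(N) = max|lambda| = 0. Note ||N|| > r(N) — characteristic of non-normal nilpotent operators. Indeed N^3 = 0.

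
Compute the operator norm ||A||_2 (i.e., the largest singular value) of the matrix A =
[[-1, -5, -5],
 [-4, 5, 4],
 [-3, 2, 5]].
||A||_2 ≈ 11.2438 (= sqrt(largest eigenvalue of A^T A))

||A||_2 = sigma_max(A) = sqrt(lambda_max(A^T A)). Form the symmetric matrix M = A^T A =
[[26, -21, -26],
 [-21, 54, 55],
 [-26, 55, 66]].
Its characteristic polynomial (trace, sum of principal 2x2 minors, determinant of M give the coefficients) is
  p(λ) = det(λ I - M) = λ^3 - 146λ^2 + 2542λ - 8464.
No integer candidate from the rational root theorem (±divisors of 8464) is a root, so the roots are irrational. The cubic discriminant is Δ = 21279710128 > 0, so there are three distinct real roots. p(4) = -568 and p(5) = 721 have opposite signs, so a root lies in (4, 5); Newton's method refines it to λ ≈ 4.4157. p(15) = 191 and p(16) = -1072 have opposite signs, so a root lies in (15, 16); Newton's method refines it to λ ≈ 15.162. p(126) = -5692 and p(127) = 7919 have opposite signs, so a root lies in (126, 127); Newton's method refines it to λ ≈ 126.4224. Check (Vieta): the three roots sum to 146, matching tr M = 146.
So the eigenvalues of A^T A are ≈ 4.4157, 15.162, 126.4224 (all ≥ 0, as they must be for A^T A). The largest is λ_max ≈ 126.4224, hence ||A||_2 = sqrt(λ_max) ≈ 11.2438.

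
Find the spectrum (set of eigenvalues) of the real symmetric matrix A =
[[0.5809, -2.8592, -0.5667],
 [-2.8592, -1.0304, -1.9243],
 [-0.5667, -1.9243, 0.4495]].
sigma(A) ≈ {-4, 1, 3}

A is real symmetric, so its spectrum consists of real eigenvalues. Expanding the characteristic polynomial of the displayed matrix gives
  det(λ I - A) = p(λ) = λ^3 + (0)λ^2 + (-13)λ + (12).
Solving p(λ) = 0 yields eigenvalues ≈ -4, 1, 3. (A is shown rounded to 4 decimals, so these recover the underlying integer eigenvalues to within that precision.)
Verification: the trace of A = 0 equals the sum of eigenvalues 0, and det(A) ≈ -11.9998 matches the eigenvalue product -12.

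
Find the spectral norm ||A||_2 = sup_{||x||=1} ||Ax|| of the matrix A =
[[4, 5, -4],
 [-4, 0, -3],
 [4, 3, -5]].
||A||_2 ≈ 10.2364 (= sqrt(largest eigenvalue of A^T A))

||A||_2 = sigma_max(A) = sqrt(lambda_max(A^T A)). Form the symmetric matrix M = A^T A =
[[48, 32, -24],
 [32, 34, -35],
 [-24, -35, 50]].
Its characteristic polynomial (trace, sum of principal 2x2 minors, determinant of M give the coefficients) is
  p(λ) = det(λ I - M) = λ^3 - 132λ^2 + 2907λ - 5776.
No integer candidate from the rational root theorem (±divisors of 5776) is a root, so the roots are irrational. The cubic discriminant is Δ = 34835739012 > 0, so there are three distinct real roots. p(2) = -482 and p(3) = 1784 have opposite signs, so a root lies in (2, 3); Newton's method refines it to λ ≈ 2.2038. p(25) = 24 and p(26) = -1850 have opposite signs, so a root lies in (25, 26); Newton's method refines it to λ ≈ 25.0132. p(104) = -6296 and p(105) = 1784 have opposite signs, so a root lies in (104, 105); Newton's method refines it to λ ≈ 104.783. Check (Vieta): the three roots sum to 132, matching tr M = 132.
So the eigenvalues of A^T A are ≈ 2.2038, 25.0132, 104.783 (all ≥ 0, as they must be for A^T A). The largest is λ_max ≈ 104.783, hence ||A||_2 = sqrt(λ_max) ≈ 10.2364.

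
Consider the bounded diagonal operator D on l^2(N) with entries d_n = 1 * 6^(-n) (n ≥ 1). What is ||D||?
||D|| = 1/6 (attained at n = 1)

For D diagonal, ||D|| = sup_n |d_n|. The sequence d_n = 1 * 6^(-n) is positive and strictly decreasing (ratio 6^(-1) < 1), so the supremum is d_1 = 1/6. Hence ||D|| = 1/6.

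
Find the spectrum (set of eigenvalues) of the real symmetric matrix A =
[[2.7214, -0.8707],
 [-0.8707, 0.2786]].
sigma(A) ≈ {0, 3}

A is real symmetric, so its spectrum consists of real eigenvalues. Expanding the characteristic polynomial of the displayed matrix gives
  det(λ I - A) = p(λ) = λ^2 + (-3)λ + (0).
Solving p(λ) = 0 yields eigenvalues ≈ 0, 3. (A is shown rounded to 4 decimals, so these recover the underlying integer eigenvalues to within that precision.)
Verification: the trace of A = 3 equals the sum of eigenvalues 3, and det(A) ≈ 0.0001 matches the eigenvalue product 0.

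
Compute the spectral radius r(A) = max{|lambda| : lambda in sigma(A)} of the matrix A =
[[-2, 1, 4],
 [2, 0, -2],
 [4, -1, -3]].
r(A) ≈ 7.093

The eigenvalues of A are the roots of its characteristic polynomial. With M = A (coefficients from the trace, the sum of principal 2x2 minors, and det A):
  p(λ) = det(λ I - M) = λ^3 + 5λ^2 - 14λ + 6.
No integer candidate from the rational root theorem (±divisors of 6) is a root, so the roots are irrational. The cubic discriminant is Δ = 4344 > 0, so there are three distinct real roots. p(-8) = -74 and p(-7) = 6 have opposite signs, so a root lies in (-8, -7); Newton's method refines it to λ ≈ -7.093. p(0) = 6 and p(1) = -2 have opposite signs, so a root lies in (0, 1); Newton's method refines it to λ ≈ 0.5472. p(1) = -2 and p(2) = 6 have opposite signs, so a root lies in (1, 2); Newton's method refines it to λ ≈ 1.5458. Check (Vieta): the three roots sum to -5, matching tr M = -5.
Thus the eigenvalues (to 4 decimals) are -7.093 (modulus 7.093); 0.5472 (modulus 0.5472); 1.5458 (modulus 1.5458). The spectral radius is the largest modulus: r(A) ≈ 7.093. (Cross-check: r(A) ≤ ||A||_2 ≈ 7.2331; equality holds whenever A is normal, though it can also hold for some non-normal A.)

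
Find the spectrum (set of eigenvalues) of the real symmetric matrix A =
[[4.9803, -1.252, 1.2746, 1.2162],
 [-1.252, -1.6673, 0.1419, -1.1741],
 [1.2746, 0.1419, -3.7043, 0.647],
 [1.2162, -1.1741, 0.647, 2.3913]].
sigma(A) ≈ {-4, -2, 2, 6}

A is real symmetric, so its spectrum consists of real eigenvalues. Expanding the characteristic polynomial of the displayed matrix gives
  det(λ I - A) = p(λ) = λ^4 + (-2)λ^3 + (-28)λ^2 + (7.9981)λ + (96).
Solving p(λ) = 0 yields eigenvalues ≈ -4, -2, 2, 6. (A is shown rounded to 4 decimals, so these recover the underlying integer eigenvalues to within that precision.)
Verification: the trace of A = 2 equals the sum of eigenvalues 2, and det(A) ≈ 96.0002 matches the eigenvalue product 96.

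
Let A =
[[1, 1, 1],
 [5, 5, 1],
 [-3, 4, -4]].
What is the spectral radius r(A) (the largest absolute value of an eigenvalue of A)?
r(A) ≈ 6.5049

The eigenvalues of A are the roots of its characteristic polynomial. With M = A (coefficients from the trace, the sum of principal 2x2 minors, and det A):
  p(λ) = det(λ I - M) = λ^3 - 2λ^2 - 25λ - 28.
No integer candidate from the rational root theorem (±divisors of 28) is a root, so the roots are irrational. The cubic discriminant is Δ = 17736 > 0, so there are three distinct real roots. p(-4) = -24 and p(-3) = 2 have opposite signs, so a root lies in (-4, -3); Newton's method refines it to λ ≈ -3.1295. p(-2) = 6 and p(-1) = -6 have opposite signs, so a root lies in (-2, -1); Newton's method refines it to λ ≈ -1.3754. p(6) = -34 and p(7) = 42 have opposite signs, so a root lies in (6, 7); Newton's method refines it to λ ≈ 6.5049. Check (Vieta): the three roots sum to 2, matching tr M = 2.
Thus the eigenvalues (to 4 decimals) are -3.1295 (modulus 3.1295); -1.3754 (modulus 1.3754); 6.5049 (modulus 6.5049). The spectral radius is the largest modulus: r(A) ≈ 6.5049. (Cross-check: r(A) ≤ ||A||_2 ≈ 7.3082; equality holds whenever A is normal, though it can also hold for some non-normal A.)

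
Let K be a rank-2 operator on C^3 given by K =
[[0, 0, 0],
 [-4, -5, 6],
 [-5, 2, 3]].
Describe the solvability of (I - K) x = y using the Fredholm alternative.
(I - K) is invertible (det(I - K) = -24 ≠ 0), so for every y in C^3 the equation (I - K) x = y has a unique solution.

K has rank 2 and factors as K = U V^T = u1 v1^T + u2 v2^T with u1 = (0, -2, -1), v1 = (3, 1, -3), u2 = (0, 1, -1), v2 = (2, -3, 0) (multiplying out reproduces the displayed K). The nonzero eigenvalues of U V^T coincide with those of the 2 x 2 matrix G = V^T U = [[v1·u1, v1·u2], [v2·u1, v2·u2]] = [[1, 4], [6, -3]], and by the Sylvester determinant identity det(I_3 - U V^T) = det(I_2 - V^T U) = det([[0, -4], [-6, 4]]) = (0)(4) - (-4)(-6) = -24. (Direct check: I - K =
[[1, 0, 0],
 [4, 6, -6],
 [5, -2, -2]]
has determinant -24.) The finite-dimensional Fredholm alternative says: either (I - K) is invertible, or ker(I - K) ≠ {0} and then range(I - K) = ker((I - K)^*)^⊥, with dim ker(I - K) = dim ker((I - K)^*). Since det(I - K) ≠ 0, 1 is not an eigenvalue of K and ker(I - K) = {0}, so we are in the first case: for every y there is a unique x = (I - K)^(-1) y. (Explicitly, by the Woodbury identity, (I - U V^T)^(-1) = I + U (I_2 - G)^(-1) V^T.)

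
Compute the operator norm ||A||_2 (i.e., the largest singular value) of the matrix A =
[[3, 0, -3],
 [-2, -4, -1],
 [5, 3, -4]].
||A||_2 ≈ 8.443 (= sqrt(largest eigenvalue of A^T A))

||A||_2 = sigma_max(A) = sqrt(lambda_max(A^T A)). Form the symmetric matrix M = A^T A =
[[38, 23, -27],
 [23, 25, -8],
 [-27, -8, 26]].
Its characteristic polynomial (trace, sum of principal 2x2 minors, determinant of M give the coefficients) is
  p(λ) = det(λ I - M) = λ^3 - 89λ^2 + 1266λ - 225.
No integer candidate from the rational root theorem (±divisors of 225) is a root, so the roots are irrational. The cubic discriminant is Δ = 4399564617 > 0, so there are three distinct real roots. p(0) = -225 and p(1) = 953 have opposite signs, so a root lies in (0, 1); Newton's method refines it to λ ≈ 0.18. p(17) = 489 and p(18) = -441 have opposite signs, so a root lies in (17, 18); Newton's method refines it to λ ≈ 17.5356. p(71) = -1077 and p(72) = 2799 have opposite signs, so a root lies in (71, 72); Newton's method refines it to λ ≈ 71.2844. Check (Vieta): the three roots sum to 89, matching tr M = 89.
So the eigenvalues of A^T A are ≈ 0.18, 17.5356, 71.2844 (all ≥ 0, as they must be for A^T A). The largest is λ_max ≈ 71.2844, hence ||A||_2 = sqrt(λ_max) ≈ 8.443.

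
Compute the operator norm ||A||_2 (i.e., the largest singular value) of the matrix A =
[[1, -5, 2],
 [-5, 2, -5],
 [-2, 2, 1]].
||A||_2 ≈ 8.5079 (= sqrt(largest eigenvalue of A^T A))

||A||_2 = sigma_max(A) = sqrt(lambda_max(A^T A)). Form the symmetric matrix M = A^T A =
[[30, -19, 25],
 [-19, 33, -18],
 [25, -18, 30]].
Its characteristic polynomial (trace, sum of principal 2x2 minors, determinant of M give the coefficients) is
  p(λ) = det(λ I - M) = λ^3 - 93λ^2 + 1570λ - 5625.
No integer candidate from the rational root theorem (±divisors of 5625) is a root, so the roots are irrational. The cubic discriminant is Δ = 1670531225 > 0, so there are three distinct real roots. p(4) = -769 and p(5) = 25 have opposite signs, so a root lies in (4, 5); Newton's method refines it to λ ≈ 4.9652. p(15) = 375 and p(16) = -217 have opposite signs, so a root lies in (15, 16); Newton's method refines it to λ ≈ 15.6512. p(72) = -1449 and p(73) = 2405 have opposite signs, so a root lies in (72, 73); Newton's method refines it to λ ≈ 72.3836. Check (Vieta): the three roots sum to 93, matching tr M = 93.
So the eigenvalues of A^T A are ≈ 4.9652, 15.6512, 72.3836 (all ≥ 0, as they must be for A^T A). The largest is λ_max ≈ 72.3836, hence ||A||_2 = sqrt(λ_max) ≈ 8.5079.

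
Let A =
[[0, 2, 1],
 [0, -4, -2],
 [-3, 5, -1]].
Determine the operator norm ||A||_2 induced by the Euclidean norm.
||A||_2 = sqrt((60 + sqrt(1720))/2) ≈ 7.123 (= sqrt(largest eigenvalue of A^T A))

||A||_2 = sigma_max(A) = sqrt(lambda_max(A^T A)). Form the symmetric matrix M = A^T A =
[[9, -15, 3],
 [-15, 45, 5],
 [3, 5, 6]].
Its characteristic polynomial (trace, sum of principal 2x2 minors, determinant of M give the coefficients) is
  p(λ) = det(λ I - M) = λ^3 - 60λ^2 + 470λ.
The constant term is 0, so λ = 0 is a root. Dividing out λ leaves p(λ) = λ(λ^2 - 60λ + 470). For λ^2 - 60λ + 470 the discriminant is 1720. It is nonnegative but not a perfect square, so the roots are real and irrational: λ = (60 ± sqrt(1720))/2 ≈ 50.7364, 9.2636.
So the eigenvalues of A^T A are ≈ 0, 9.2636, 50.7364 (all ≥ 0, as they must be for A^T A). The largest is λ_max = (60 + sqrt(1720))/2 ≈ 50.7364, hence ||A||_2 = sqrt(λ_max) = sqrt((60 + sqrt(1720))/2) ≈ 7.123.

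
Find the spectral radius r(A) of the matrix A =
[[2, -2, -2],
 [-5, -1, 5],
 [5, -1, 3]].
r(A) ≈ 5.436

The eigenvalues of A are the roots of its characteristic polynomial. With M = A (coefficients from the trace, the sum of principal 2x2 minors, and det A):
  p(λ) = det(λ I - M) = λ^3 - 4λ^2 + 6λ + 96.
No integer candidate from the rational root theorem (±divisors of 96) is a root, so the roots are irrational. The cubic discriminant is Δ = -266016 < 0, so there is one real root and a complex-conjugate pair. p(-4) = -56 and p(-3) = 15 have opposite signs, so a root lies in (-4, -3); Newton's method refines it to λ ≈ -3.2488. Dividing out (λ - (-3.2488)) leaves approximately λ^2 - 7.2488λ + 29.5496. For λ^2 - 7.2488λ + 29.5496 the discriminant is -65.6538. It is negative, so the remaining roots are the complex-conjugate pair λ ≈ 3.6244 ± 4.0514i. Their product equals the constant term, so |λ|^2 ≈ 29.5496 and |λ| ≈ 5.436.
Thus the eigenvalues (to 4 decimals) are -3.2488 (modulus 3.2488); 3.6244 ± 4.0514i (modulus 5.436). The spectral radius is the largest modulus: r(A) ≈ 5.436. (Cross-check: r(A) ≤ ||A||_2 ≈ 7.8843; equality holds whenever A is normal, though it can also hold for some non-normal A.)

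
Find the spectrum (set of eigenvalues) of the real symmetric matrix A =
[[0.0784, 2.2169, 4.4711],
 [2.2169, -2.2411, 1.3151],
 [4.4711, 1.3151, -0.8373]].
sigma(A) ≈ {-5, -3, 5}

A is real symmetric, so its spectrum consists of real eigenvalues. Expanding the characteristic polynomial of the displayed matrix gives
  det(λ I - A) = p(λ) = λ^3 + (3)λ^2 + (-25)λ + (-74.9983).
Solving p(λ) = 0 yields eigenvalues ≈ -5, -3, 5. (A is shown rounded to 4 decimals, so these recover the underlying integer eigenvalues to within that precision.)
Verification: the trace of A = -3 equals the sum of eigenvalues -3, and det(A) ≈ 74.9983 matches the eigenvalue product 75.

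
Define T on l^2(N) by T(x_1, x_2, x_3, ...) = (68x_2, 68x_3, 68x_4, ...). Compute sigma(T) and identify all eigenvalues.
sigma(T) = closed disk {z in C : |z| ≤ 68}; sigma_p(T) = open disk {z in C : |z| < 68}

Note T = 68·V where V is the unit left shift (V x)_k = x_{k+1}; so sigma(T) = 68·sigma(V) and ||T|| = 68||V||. ||T x||^2 = 4624sum_{k≥2} |x_k|^2 ≤ 4624||x||^2, with equality on {x : x_1 = 0}, so ||T|| = 68. For any lambda with |lambda| < 68, set r = lambda/68 (|r| < 1); the vector x = (1, r, r^2, ...) is in l^2 and satisfies T x = 68(r, r^2, ...) = lambda x, so lambda is an eigenvalue. On the boundary |lambda| = 68 the geometric series diverges, so no l^2 eigenvector exists, but these lambda lie in the approximate point spectrum. Hence sigma(T) is the closed disk of radius 68 and sigma_p(T) is the open disk.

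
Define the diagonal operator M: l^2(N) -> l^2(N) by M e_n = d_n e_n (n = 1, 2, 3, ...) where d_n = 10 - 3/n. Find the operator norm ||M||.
||M|| = 10

For a diagonal operator on l^2 with entries d_n, ||M|| = sup_n |d_n|. Here d_1 = 7, d_2 = 17/2, ..., and d_n = 10 - 3/n increases monotonically toward 10. All terms lie in [7, 10), so |d_n| = d_n and the supremum is the limit 10, which is not attained by any individual d_n. Hence ||M|| = 10.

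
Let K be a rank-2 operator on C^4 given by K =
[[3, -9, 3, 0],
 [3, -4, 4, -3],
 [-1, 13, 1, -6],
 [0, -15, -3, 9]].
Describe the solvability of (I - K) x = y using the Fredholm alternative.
(I - K) is invertible (det(I - K) = -106 ≠ 0), so for every y in C^4 the equation (I - K) x = y has a unique solution.

K has rank 2 and factors as K = U V^T = u1 v1^T + u2 v2^T with u1 = (0, 1, 2, -3), v1 = (1, 2, 2, -3), u2 = (-3, -2, 3, -3), v2 = (-1, 3, -1, 0) (multiplying out reproduces the displayed K). The nonzero eigenvalues of U V^T coincide with those of the 2 x 2 matrix G = V^T U = [[v1·u1, v1·u2], [v2·u1, v2·u2]] = [[15, 8], [1, -6]], and by the Sylvester determinant identity det(I_4 - U V^T) = det(I_2 - V^T U) = det([[-14, -8], [-1, 7]]) = (-14)(7) - (-8)(-1) = -106. (Direct check: I - K =
[[-2, 9, -3, 0],
 [-3, 5, -4, 3],
 [1, -13, 0, 6],
 [0, 15, 3, -8]]
has determinant -106.) The finite-dimensional Fredholm alternative says: either (I - K) is invertible, or ker(I - K) ≠ {0} and then range(I - K) = ker((I - K)^*)^⊥, with dim ker(I - K) = dim ker((I - K)^*). Since det(I - K) ≠ 0, 1 is not an eigenvalue of K and ker(I - K) = {0}, so we are in the first case: for every y there is a unique x = (I - K)^(-1) y. (Explicitly, by the Woodbury identity, (I - U V^T)^(-1) = I + U (I_2 - G)^(-1) V^T.)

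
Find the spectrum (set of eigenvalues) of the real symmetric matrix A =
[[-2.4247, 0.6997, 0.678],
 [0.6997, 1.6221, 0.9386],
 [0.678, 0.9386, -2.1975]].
sigma(A) ≈ {-3, -2, 2}

A is real symmetric, so its spectrum consists of real eigenvalues. Expanding the characteristic polynomial of the displayed matrix gives
  det(λ I - A) = p(λ) = λ^3 + (3)λ^2 + (-4)λ + (-12).
Solving p(λ) = 0 yields eigenvalues ≈ -3, -2, 2. (A is shown rounded to 4 decimals, so these recover the underlying integer eigenvalues to within that precision.)
Verification: the trace of A = -3 equals the sum of eigenvalues -3, and det(A) ≈ 11.9998 matches the eigenvalue product 12.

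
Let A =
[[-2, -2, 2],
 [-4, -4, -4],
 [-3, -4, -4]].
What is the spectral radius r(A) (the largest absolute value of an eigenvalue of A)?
r(A) = 8

The eigenvalues of A are the roots of its characteristic polynomial. With M = A (coefficients from the trace, the sum of principal 2x2 minors, and det A):
  p(λ) = det(λ I - M) = λ^3 + 10λ^2 + 14λ - 16.
By the rational root theorem any rational root is an integer divisor of 16. Testing λ = -8: p(-8) = -512 + 640 - 112 - 16 = 0, so λ = -8 is a root. Dividing out (λ + 8) leaves p(λ) = (λ + 8)(λ^2 + 2λ - 2). For λ^2 + 2λ - 2 the discriminant is 12. It is nonnegative but not a perfect square, so the roots are real and irrational: λ = (-2 ± sqrt(12))/2 ≈ 0.7321, -2.7321.
Thus the eigenvalues (to 4 decimals) are 0.7321 (modulus 0.7321); -2.7321 (modulus 2.7321); -8 (modulus 8). The spectral radius is the largest modulus: r(A) = 8. (Cross-check: r(A) ≤ ||A||_2 ≈ 9.4821; equality holds whenever A is normal, though it can also hold for some non-normal A.)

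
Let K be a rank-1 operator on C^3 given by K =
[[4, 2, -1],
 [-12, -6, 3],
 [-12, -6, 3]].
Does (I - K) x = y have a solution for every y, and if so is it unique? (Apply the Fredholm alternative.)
(I - K) is singular (det(I - K) = 0, i.e. 1 ∈ sigma(K)). (I - K) x = y is solvable iff y ⊥ ker((I - K)^*) = span{(4, 2, -1)}, i.e. iff 4y_1 + 2y_2 - y_3 = 0. When solvable, the solutions are x = y + c·(1, -3, -3), c arbitrary (ker(I - K) = span{(1, -3, -3)}, dimension 1).

K has rank 1, so it is an outer product K = u v^T: every row of K is a multiple of one row vector. Reading off the entries, u = (1, -3, -3) and v = (4, 2, -1) (row i of K equals u_i·v^T). A rank-one matrix u v^T satisfies K u = u (v·u) and kills the (2)-dimensional subspace v^⊥, so its characteristic polynomial is lambda^2 (lambda - v·u) with v·u = tr K = 1. Hence the eigenvalues of I - K are 1 (multiplicity 2) and 1 - (1) = 0, so det(I - K) = 0. (Direct check: I - K =
[[-3, -2, 1],
 [12, 7, -3],
 [12, 6, -2]]
has determinant 0.) So 1 is an eigenvalue of K and (I - K) is not invertible. The finite-dimensional Fredholm alternative says: either (I - K) is invertible, or ker(I - K) ≠ {0} and then range(I - K) = ker((I - K)^*)^⊥, with dim ker(I - K) = dim ker((I - K)^*). We are in the second case, so we need both kernels. Kernel of I - K: (I - K) u = u - u (v·u) = u - u = 0, so ker(I - K) = span{u} = span{(1, -3, -3)} (it is exactly 1-dimensional because rank(I - K) = 2). Kernel of the adjoint: K is real, so (I - K)^* = I - K^T = I - v u^T, and (I - v u^T) v = v - v (u·v) = 0; hence ker((I - K)^*) = span{v} = span{(4, 2, -1)}. Therefore (I - K) x = y is solvable iff <y, v> = 0, i.e. iff 4y_1 + 2y_2 - y_3 = 0. When this holds, K y = u (v·y) = 0, so (I - K) y = y and x = y is a particular solution; the full solution set is the line x = y + c·u = y + c·(1, -3, -3), c ∈ C.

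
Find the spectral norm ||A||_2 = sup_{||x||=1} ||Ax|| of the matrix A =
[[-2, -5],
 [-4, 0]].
||A||_2 = sqrt((45 + sqrt(425))/2) ≈ 5.7278 (= sqrt(largest eigenvalue of A^T A))

||A||_2 = sigma_max(A) = sqrt(lambda_max(A^T A)). Form the symmetric matrix M = A^T A =
[[20, 10],
 [10, 25]].
Its characteristic polynomial (trace, determinant of M give the coefficients) is
  p(λ) = det(λ I - M) = λ^2 - 45λ + 400.
For λ^2 - 45λ + 400 the discriminant is 425. It is nonnegative but not a perfect square, so the roots are real and irrational: λ = (45 ± sqrt(425))/2 ≈ 32.8078, 12.1922.
So the eigenvalues of A^T A are ≈ 12.1922, 32.8078 (all ≥ 0, as they must be for A^T A). The largest is λ_max = (45 + sqrt(425))/2 ≈ 32.8078, hence ||A||_2 = sqrt(λ_max) = sqrt((45 + sqrt(425))/2) ≈ 5.7278.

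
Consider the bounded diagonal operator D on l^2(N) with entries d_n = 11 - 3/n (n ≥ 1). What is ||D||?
||D|| = 11

For a diagonal operator on l^2 with entries d_n, ||D|| = sup_n |d_n|. Here d_1 = 8, d_2 = 19/2, ..., and d_n = 11 - 3/n increases monotonically toward 11. All terms lie in [8, 11), so |d_n| = d_n and the supremum is the limit 11, which is not attained by any individual d_n. Hence ||D|| = 11.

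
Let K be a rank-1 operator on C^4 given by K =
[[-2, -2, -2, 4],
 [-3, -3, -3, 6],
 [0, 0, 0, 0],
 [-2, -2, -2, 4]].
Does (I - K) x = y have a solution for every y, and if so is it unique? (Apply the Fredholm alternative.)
(I - K) is invertible (det(I - K) = 2 ≠ 0), so for every y in C^4 the equation (I - K) x = y has a unique solution.

K has rank 1, so it is an outer product K = u v^T: every row of K is a multiple of one row vector. Reading off the entries, u = (-2, -3, 0, -2) and v = (1, 1, 1, -2) (row i of K equals u_i·v^T). A rank-one matrix u v^T satisfies K u = u (v·u) and kills the (3)-dimensional subspace v^⊥, so its characteristic polynomial is lambda^3 (lambda - v·u) with v·u = tr K = -1. Hence the eigenvalues of I - K are 1 (multiplicity 3) and 1 - (-1) = 2, so det(I - K) = 2. (Direct check: I - K =
[[3, 2, 2, -4],
 [3, 4, 3, -6],
 [0, 0, 1, 0],
 [2, 2, 2, -3]]
has determinant 2.) The finite-dimensional Fredholm alternative says: either (I - K) is invertible, or ker(I - K) ≠ {0} and then range(I - K) = ker((I - K)^*)^⊥, with dim ker(I - K) = dim ker((I - K)^*). Since det(I - K) ≠ 0, 1 is not an eigenvalue of K and ker(I - K) = {0}, so we are in the first case: for every y there is a unique x = (I - K)^(-1) y. Explicitly, by the Sherman–Morrison formula, (I - u v^T)^(-1) = I + u v^T/(1 - v·u), i.e. (I - K)^(-1) = I + K/(2).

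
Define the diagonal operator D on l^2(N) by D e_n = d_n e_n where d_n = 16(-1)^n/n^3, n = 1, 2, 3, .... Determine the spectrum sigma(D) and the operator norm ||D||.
sigma(D) = {16(-1)^n/n^3 : n ≥ 1} ∪ {0}; ||D|| = 16

A bounded diagonal operator on l^2 with diagonal entries d_n has spectrum equal to the closure of {d_n : n ≥ 1}: every d_n is an eigenvalue (with eigenvector e_n), so {d_n} ⊂ sigma(D); the spectrum is closed, so its closure is too; and for lambda not in the closure, (D - lambda I) has bounded inverse (the diagonal entries 1/(d_n - lambda) are bounded). For our sequence d_n = 16(-1)^n/n^3, n = 1, 2, 3, ...:
  - {d_n} = {16(-1)^n/n^3 : n ≥ 1}; the only limit point is 0
  - closure = {16(-1)^n/n^3 : n ≥ 1} ∪ {0}
For the norm: a diagonal operator has ||D|| = sup_n |d_n|. Here |d_n| = 16/n^3 is decreasing, so sup_n |d_n| = |d_1| = 16. So ||D|| = 16.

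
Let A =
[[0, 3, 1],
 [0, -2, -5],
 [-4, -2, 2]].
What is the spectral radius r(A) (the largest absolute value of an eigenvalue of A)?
r(A) ≈ 4.6124

The eigenvalues of A are the roots of its characteristic polynomial. With M = A (coefficients from the trace, the sum of principal 2x2 minors, and det A):
  p(λ) = det(λ I - M) = λ^3 - 10λ - 52.
No integer candidate from the rational root theorem (±divisors of 52) is a root, so the roots are irrational. The cubic discriminant is Δ = -69008 < 0, so there is one real root and a complex-conjugate pair. p(4) = -28 and p(5) = 23 have opposite signs, so a root lies in (4, 5); Newton's method refines it to λ ≈ 4.6124. Dividing out (λ - (4.6124)) leaves approximately λ^2 + 4.6124λ + 11.274. For λ^2 + 4.6124λ + 11.274 the discriminant is -23.822. It is negative, so the remaining roots are the complex-conjugate pair λ ≈ -2.3062 ± 2.4404i. Their product equals the constant term, so |λ|^2 ≈ 11.274 and |λ| ≈ 3.3577.
Thus the eigenvalues (to 4 decimals) are 4.6124 (modulus 4.6124); -2.3062 ± 2.4404i (modulus 3.3577). The spectral radius is the largest modulus: r(A) ≈ 4.6124. (Cross-check: r(A) ≤ ||A||_2 ≈ 5.9534; equality holds whenever A is normal, though it can also hold for some non-normal A.)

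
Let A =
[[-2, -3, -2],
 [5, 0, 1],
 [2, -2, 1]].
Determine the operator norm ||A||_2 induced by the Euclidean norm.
||A||_2 ≈ 6.1112 (= sqrt(largest eigenvalue of A^T A))

||A||_2 = sigma_max(A) = sqrt(lambda_max(A^T A)). Form the symmetric matrix M = A^T A =
[[33, 2, 11],
 [2, 13, 4],
 [11, 4, 6]].
Its characteristic polynomial (trace, sum of principal 2x2 minors, determinant of M give the coefficients) is
  p(λ) = det(λ I - M) = λ^3 - 52λ^2 + 564λ - 625.
No integer candidate from the rational root theorem (±divisors of 625) is a root, so the roots are irrational. The cubic discriminant is Δ = 110380133 > 0, so there are three distinct real roots. p(1) = -112 and p(2) = 303 have opposite signs, so a root lies in (1, 2); Newton's method refines it to λ ≈ 1.2484. p(13) = 116 and p(14) = -177 have opposite signs, so a root lies in (13, 14); Newton's method refines it to λ ≈ 13.4054. p(37) = -292 and p(38) = 591 have opposite signs, so a root lies in (37, 38); Newton's method refines it to λ ≈ 37.3462. Check (Vieta): the three roots sum to 52, matching tr M = 52.
So the eigenvalues of A^T A are ≈ 1.2484, 13.4054, 37.3462 (all ≥ 0, as they must be for A^T A). The largest is λ_max ≈ 37.3462, hence ||A||_2 = sqrt(λ_max) ≈ 6.1112.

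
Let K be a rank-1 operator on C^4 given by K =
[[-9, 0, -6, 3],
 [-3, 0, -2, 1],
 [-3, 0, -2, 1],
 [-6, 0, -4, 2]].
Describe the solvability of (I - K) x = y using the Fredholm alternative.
(I - K) is invertible (det(I - K) = 10 ≠ 0), so for every y in C^4 the equation (I - K) x = y has a unique solution.

K has rank 1, so it is an outer product K = u v^T: every row of K is a multiple of one row vector. Reading off the entries, u = (3, 1, 1, 2) and v = (-3, 0, -2, 1) (row i of K equals u_i·v^T). A rank-one matrix u v^T satisfies K u = u (v·u) and kills the (3)-dimensional subspace v^⊥, so its characteristic polynomial is lambda^3 (lambda - v·u) with v·u = tr K = -9. Hence the eigenvalues of I - K are 1 (multiplicity 3) and 1 - (-9) = 10, so det(I - K) = 10. (Direct check: I - K =
[[10, 0, 6, -3],
 [3, 1, 2, -1],
 [3, 0, 3, -1],
 [6, 0, 4, -1]]
has determinant 10.) The finite-dimensional Fredholm alternative says: either (I - K) is invertible, or ker(I - K) ≠ {0} and then range(I - K) = ker((I - K)^*)^⊥, with dim ker(I - K) = dim ker((I - K)^*). Since det(I - K) ≠ 0, 1 is not an eigenvalue of K and ker(I - K) = {0}, so we are in the first case: for every y there is a unique x = (I - K)^(-1) y. Explicitly, by the Sherman–Morrison formula, (I - u v^T)^(-1) = I + u v^T/(1 - v·u), i.e. (I - K)^(-1) = I + K/(10).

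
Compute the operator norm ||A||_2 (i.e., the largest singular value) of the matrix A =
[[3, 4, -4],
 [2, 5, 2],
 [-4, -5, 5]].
||A||_2 ≈ 10.8223 (= sqrt(largest eigenvalue of A^T A))

||A||_2 = sigma_max(A) = sqrt(lambda_max(A^T A)). Form the symmetric matrix M = A^T A =
[[29, 42, -28],
 [42, 66, -31],
 [-28, -31, 45]].
Its characteristic polynomial (trace, sum of principal 2x2 minors, determinant of M give the coefficients) is
  p(λ) = det(λ I - M) = λ^3 - 140λ^2 + 2680λ - 49.
No integer candidate from the rational root theorem (±divisors of 49) is a root, so the roots are irrational. The cubic discriminant is Δ = 63572749573 > 0, so there are three distinct real roots. p(0) = -49 and p(1) = 2492 have opposite signs, so a root lies in (0, 1); Newton's method refines it to λ ≈ 0.0183. p(22) = 1799 and p(23) = -302 have opposite signs, so a root lies in (22, 23); Newton's method refines it to λ ≈ 22.8604. p(117) = -1336 and p(118) = 9863 have opposite signs, so a root lies in (117, 118); Newton's method refines it to λ ≈ 117.1213. Check (Vieta): the three roots sum to 140, matching tr M = 140.
So the eigenvalues of A^T A are ≈ 0.0183, 22.8604, 117.1213 (all ≥ 0, as they must be for A^T A). The largest is λ_max ≈ 117.1213, hence ||A||_2 = sqrt(λ_max) ≈ 10.8223.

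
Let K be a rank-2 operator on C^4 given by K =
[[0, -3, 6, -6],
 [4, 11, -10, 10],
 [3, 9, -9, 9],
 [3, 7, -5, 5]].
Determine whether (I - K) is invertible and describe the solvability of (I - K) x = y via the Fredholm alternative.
(I - K) is invertible (det(I - K) = -18 ≠ 0), so for every y in C^4 the equation (I - K) x = y has a unique solution.

K has rank 2 and factors as K = U V^T = u1 v1^T + u2 v2^T with u1 = (-3, 3, 3, 1), v1 = (1, 3, -3, 3), u2 = (-3, -1, 0, -2), v2 = (-1, -2, 1, -1) (multiplying out reproduces the displayed K). The nonzero eigenvalues of U V^T coincide with those of the 2 x 2 matrix G = V^T U = [[v1·u1, v1·u2], [v2·u1, v2·u2]] = [[0, -12], [-1, 7]], and by the Sylvester determinant identity det(I_4 - U V^T) = det(I_2 - V^T U) = det([[1, 12], [1, -6]]) = (1)(-6) - (12)(1) = -18. (Direct check: I - K =
[[1, 3, -6, 6],
 [-4, -10, 10, -10],
 [-3, -9, 10, -9],
 [-3, -7, 5, -4]]
has determinant -18.) The finite-dimensional Fredholm alternative says: either (I - K) is invertible, or ker(I - K) ≠ {0} and then range(I - K) = ker((I - K)^*)^⊥, with dim ker(I - K) = dim ker((I - K)^*). Since det(I - K) ≠ 0, 1 is not an eigenvalue of K and ker(I - K) = {0}, so we are in the first case: for every y there is a unique x = (I - K)^(-1) y. (Explicitly, by the Woodbury identity, (I - U V^T)^(-1) = I + U (I_2 - G)^(-1) V^T.)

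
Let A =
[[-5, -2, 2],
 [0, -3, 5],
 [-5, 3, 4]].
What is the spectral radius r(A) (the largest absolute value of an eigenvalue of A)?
r(A) ≈ 5.3972

The eigenvalues of A are the roots of its characteristic polynomial. With M = A (coefficients from the trace, the sum of principal 2x2 minors, and det A):
  p(λ) = det(λ I - M) = λ^3 + 4λ^2 - 22λ - 155.
No integer candidate from the rational root theorem (±divisors of 155) is a root, so the roots are irrational. The cubic discriminant is Δ = -313139 < 0, so there is one real root and a complex-conjugate pair. p(5) = -40 and p(6) = 73 have opposite signs, so a root lies in (5, 6); Newton's method refines it to λ ≈ 5.3972. Dividing out (λ - (5.3972)) leaves approximately λ^2 + 9.3972λ + 28.7186. For λ^2 + 9.3972λ + 28.7186 the discriminant is -26.567. It is negative, so the remaining roots are the complex-conjugate pair λ ≈ -4.6986 ± 2.5772i. Their product equals the constant term, so |λ|^2 ≈ 28.7186 and |λ| ≈ 5.359.
Thus the eigenvalues (to 4 decimals) are 5.3972 (modulus 5.3972); -4.6986 ± 2.5772i (modulus 5.359). The spectral radius is the largest modulus: r(A) ≈ 5.3972. (Cross-check: r(A) ≤ ||A||_2 ≈ 8.8105; equality holds whenever A is normal, though it can also hold for some non-normal A.)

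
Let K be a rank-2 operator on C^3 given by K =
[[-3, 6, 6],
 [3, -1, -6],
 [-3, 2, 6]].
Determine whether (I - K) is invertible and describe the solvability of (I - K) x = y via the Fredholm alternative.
(I - K) is invertible (det(I - K) = -10 ≠ 0), so for every y in C^3 the equation (I - K) x = y has a unique solution.

K has rank 2 and factors as K = U V^T = u1 v1^T + u2 v2^T with u1 = (-3, -2, 1), v1 = (0, -1, 0), u2 = (-3, 3, -3), v2 = (1, -1, -2) (multiplying out reproduces the displayed K). The nonzero eigenvalues of U V^T coincide with those of the 2 x 2 matrix G = V^T U = [[v1·u1, v1·u2], [v2·u1, v2·u2]] = [[2, -3], [-3, 0]], and by the Sylvester determinant identity det(I_3 - U V^T) = det(I_2 - V^T U) = det([[-1, 3], [3, 1]]) = (-1)(1) - (3)(3) = -10. (Direct check: I - K =
[[4, -6, -6],
 [-3, 2, 6],
 [3, -2, -5]]
has determinant -10.) The finite-dimensional Fredholm alternative says: either (I - K) is invertible, or ker(I - K) ≠ {0} and then range(I - K) = ker((I - K)^*)^⊥, with dim ker(I - K) = dim ker((I - K)^*). Since det(I - K) ≠ 0, 1 is not an eigenvalue of K and ker(I - K) = {0}, so we are in the first case: for every y there is a unique x = (I - K)^(-1) y. (Explicitly, by the Woodbury identity, (I - U V^T)^(-1) = I + U (I_2 - G)^(-1) V^T.)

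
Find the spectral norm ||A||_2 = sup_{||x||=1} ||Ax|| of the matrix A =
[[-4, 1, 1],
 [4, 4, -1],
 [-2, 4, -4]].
||A||_2 ≈ 6.8511 (= sqrt(largest eigenvalue of A^T A))

||A||_2 = sigma_max(A) = sqrt(lambda_max(A^T A)). Form the symmetric matrix M = A^T A =
[[36, 4, 0],
 [4, 33, -19],
 [0, -19, 18]].
Its characteristic polynomial (trace, sum of principal 2x2 minors, determinant of M give the coefficients) is
  p(λ) = det(λ I - M) = λ^3 - 87λ^2 + 2053λ - 8100.
No integer candidate from the rational root theorem (±divisors of 8100) is a root, so the roots are irrational. The cubic discriminant is Δ = 224394413 > 0, so there are three distinct real roots. p(4) = -1216 and p(5) = 115 have opposite signs, so a root lies in (4, 5); Newton's method refines it to λ ≈ 4.9091. p(35) = 55 and p(36) = -288 have opposite signs, so a root lies in (35, 36); Newton's method refines it to λ ≈ 35.1531. p(46) = -418 and p(47) = 31 have opposite signs, so a root lies in (46, 47); Newton's method refines it to λ ≈ 46.9378. Check (Vieta): the three roots sum to 87, matching tr M = 87.
So the eigenvalues of A^T A are ≈ 4.9091, 35.1531, 46.9378 (all ≥ 0, as they must be for A^T A). The largest is λ_max ≈ 46.9378, hence ||A||_2 = sqrt(λ_max) ≈ 6.8511.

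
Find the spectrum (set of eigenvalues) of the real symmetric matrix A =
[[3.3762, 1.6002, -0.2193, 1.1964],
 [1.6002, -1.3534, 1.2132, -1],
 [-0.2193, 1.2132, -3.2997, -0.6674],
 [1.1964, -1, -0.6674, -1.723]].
sigma(A) ≈ {-4, -3, 0, 4}

A is real symmetric, so its spectrum consists of real eigenvalues. Expanding the characteristic polynomial of the displayed matrix gives
  det(λ I - A) = p(λ) = λ^4 + (3)λ^3 + (-16)λ^2 + (-48)λ + (0.003).
Solving p(λ) = 0 yields eigenvalues ≈ -4, -3, 0, 4. (A is shown rounded to 4 decimals, so these recover the underlying integer eigenvalues to within that precision.)
Verification: the trace of A = -3 equals the sum of eigenvalues -3, and det(A) ≈ 0.0030 matches the eigenvalue product 0.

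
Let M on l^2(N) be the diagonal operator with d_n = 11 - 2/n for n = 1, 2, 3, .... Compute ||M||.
||M|| = 11

For a diagonal operator on l^2 with entries d_n, ||M|| = sup_n |d_n|. Here d_1 = 9, d_2 = 10, ..., and d_n = 11 - 2/n increases monotonically toward 11. All terms lie in [9, 11), so |d_n| = d_n and the supremum is the limit 11, which is not attained by any individual d_n. Hence ||M|| = 11.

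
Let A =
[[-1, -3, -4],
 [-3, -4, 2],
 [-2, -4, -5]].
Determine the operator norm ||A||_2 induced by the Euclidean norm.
||A||_2 ≈ 8.6571 (= sqrt(largest eigenvalue of A^T A))

||A||_2 = sigma_max(A) = sqrt(lambda_max(A^T A)). Form the symmetric matrix M = A^T A =
[[14, 23, 8],
 [23, 41, 24],
 [8, 24, 45]].
Its characteristic polynomial (trace, sum of principal 2x2 minors, determinant of M give the coefficients) is
  p(λ) = det(λ I - M) = λ^3 - 100λ^2 + 1880λ - 169.
No integer candidate from the rational root theorem (±divisors of 169) is a root, so the roots are irrational. The cubic discriminant is Δ = 8660436853 > 0, so there are three distinct real roots. p(0) = -169 and p(1) = 1612 have opposite signs, so a root lies in (0, 1); Newton's method refines it to λ ≈ 0.0903. p(24) = 1175 and p(25) = -44 have opposite signs, so a root lies in (24, 25); Newton's method refines it to λ ≈ 24.9646. p(74) = -3425 and p(75) = 206 have opposite signs, so a root lies in (74, 75); Newton's method refines it to λ ≈ 74.945. Check (Vieta): the three roots sum to 100, matching tr M = 100.
So the eigenvalues of A^T A are ≈ 0.0903, 24.9646, 74.945 (all ≥ 0, as they must be for A^T A). The largest is λ_max ≈ 74.945, hence ||A||_2 = sqrt(λ_max) ≈ 8.6571.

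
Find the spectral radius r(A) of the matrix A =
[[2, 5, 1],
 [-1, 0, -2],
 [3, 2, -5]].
r(A) ≈ 5.412

The eigenvalues of A are the roots of its characteristic polynomial. With M = A (coefficients from the trace, the sum of principal 2x2 minors, and det A):
  p(λ) = det(λ I - M) = λ^3 + 3λ^2 - 4λ + 49.
No integer candidate from the rational root theorem (±divisors of 49) is a root, so the roots are irrational. The cubic discriminant is Δ = -80303 < 0, so there is one real root and a complex-conjugate pair. p(-6) = -35 and p(-5) = 19 have opposite signs, so a root lies in (-6, -5); Newton's method refines it to λ ≈ -5.412. Dividing out (λ - (-5.412)) leaves approximately λ^2 - 2.412λ + 9.0539. For λ^2 - 2.412λ + 9.0539 the discriminant is -30.3978. It is negative, so the remaining roots are the complex-conjugate pair λ ≈ 1.206 ± 2.7567i. Their product equals the constant term, so |λ|^2 ≈ 9.0539 and |λ| ≈ 3.009.
Thus the eigenvalues (to 4 decimals) are -5.412 (modulus 5.412); 1.206 ± 2.7567i (modulus 3.009). The spectral radius is the largest modulus: r(A) ≈ 5.412. (Cross-check: r(A) ≤ ||A||_2 ≈ 6.783; equality holds whenever A is normal, though it can also hold for some non-normal A.)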